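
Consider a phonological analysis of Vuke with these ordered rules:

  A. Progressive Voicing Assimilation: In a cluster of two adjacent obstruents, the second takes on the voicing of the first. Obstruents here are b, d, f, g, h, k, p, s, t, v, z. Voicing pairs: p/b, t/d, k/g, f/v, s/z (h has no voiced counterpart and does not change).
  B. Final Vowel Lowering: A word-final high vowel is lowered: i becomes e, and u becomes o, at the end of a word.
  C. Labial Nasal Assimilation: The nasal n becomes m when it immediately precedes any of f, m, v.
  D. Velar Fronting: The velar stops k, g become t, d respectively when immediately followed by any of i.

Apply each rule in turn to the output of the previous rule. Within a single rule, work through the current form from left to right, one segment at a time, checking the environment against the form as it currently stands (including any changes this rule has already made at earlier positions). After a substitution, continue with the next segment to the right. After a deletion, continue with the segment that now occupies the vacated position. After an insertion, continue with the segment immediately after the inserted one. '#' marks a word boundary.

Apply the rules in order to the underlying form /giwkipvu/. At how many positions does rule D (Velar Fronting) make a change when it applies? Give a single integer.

A Progressive Voicing Assimilation: [giwkipvu] → [giwkipfu]
B Final Vowel Lowering: [giwkipfu] → [giwkipfo]
C Labial Nasal Assimilation: no change — [giwkipfo]
D Velar Fronting: [giwkipfo] → [diwtipfo]
Rule D changed 2 position(s).

2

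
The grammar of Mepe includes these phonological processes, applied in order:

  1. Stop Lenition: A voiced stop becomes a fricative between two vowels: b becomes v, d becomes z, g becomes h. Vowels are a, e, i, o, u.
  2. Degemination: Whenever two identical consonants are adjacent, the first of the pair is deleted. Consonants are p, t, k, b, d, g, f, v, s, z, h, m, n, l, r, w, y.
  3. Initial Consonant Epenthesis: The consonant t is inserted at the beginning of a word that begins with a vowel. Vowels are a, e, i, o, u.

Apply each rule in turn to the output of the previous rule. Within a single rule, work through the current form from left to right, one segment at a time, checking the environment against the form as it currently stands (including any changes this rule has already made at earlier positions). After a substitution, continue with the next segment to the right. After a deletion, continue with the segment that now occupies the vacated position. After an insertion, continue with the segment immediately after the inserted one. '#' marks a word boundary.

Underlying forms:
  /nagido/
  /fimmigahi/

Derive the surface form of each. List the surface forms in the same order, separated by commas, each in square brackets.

/nagido/:
  1 Stop Lenition: [nagido] → [nahizo]
  2 Degemination: no change — [nahizo]
  3 Initial Consonant Epenthesis: no change — [nahizo]
/fimmigahi/:
  1 Stop Lenition: [fimmigahi] → [fimmihahi]
  2 Degemination: [fimmihahi] → [fimihahi]
  3 Initial Consonant Epenthesis: no change — [fimihahi]

[nahizo], [fimihahi]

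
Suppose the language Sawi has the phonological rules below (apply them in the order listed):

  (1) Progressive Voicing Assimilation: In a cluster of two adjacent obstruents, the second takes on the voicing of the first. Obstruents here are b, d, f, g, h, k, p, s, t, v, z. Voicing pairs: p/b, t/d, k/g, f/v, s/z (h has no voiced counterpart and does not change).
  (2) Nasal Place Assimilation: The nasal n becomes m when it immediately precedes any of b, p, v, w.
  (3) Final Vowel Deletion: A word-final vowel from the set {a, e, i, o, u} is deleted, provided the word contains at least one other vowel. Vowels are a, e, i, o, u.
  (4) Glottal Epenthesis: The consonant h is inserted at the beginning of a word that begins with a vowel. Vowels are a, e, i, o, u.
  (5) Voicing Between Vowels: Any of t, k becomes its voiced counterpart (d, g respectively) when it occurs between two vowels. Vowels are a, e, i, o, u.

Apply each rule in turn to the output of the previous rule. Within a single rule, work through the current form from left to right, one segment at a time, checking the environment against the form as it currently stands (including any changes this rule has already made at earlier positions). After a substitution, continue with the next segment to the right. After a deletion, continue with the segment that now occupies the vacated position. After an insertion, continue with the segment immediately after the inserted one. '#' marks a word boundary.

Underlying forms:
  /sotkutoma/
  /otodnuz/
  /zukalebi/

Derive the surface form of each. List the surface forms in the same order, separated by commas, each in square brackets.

/sotkutoma/:
  (1) Progressive Voicing Assimilation: no change — [sotkutoma]
  (2) Nasal Place Assimilation: no change — [sotkutoma]
  (3) Final Vowel Deletion: [sotkutoma] → [sotkutom]
  (4) Glottal Epenthesis: no change — [sotkutom]
  (5) Voicing Between Vowels: [sotkutom] → [sotkudom]
/otodnuz/:
  (1) Progressive Voicing Assimilation: no change — [otodnuz]
  (2) Nasal Place Assimilation: no change — [otodnuz]
  (3) Final Vowel Deletion: no change — [otodnuz]
  (4) Glottal Epenthesis: [otodnuz] → [hotodnuz]
  (5) Voicing Between Vowels: [hotodnuz] → [hododnuz]
/zukalebi/:
  (1) Progressive Voicing Assimilation: no change — [zukalebi]
  (2) Nasal Place Assimilation: no change — [zukalebi]
  (3) Final Vowel Deletion: [zukalebi] → [zukaleb]
  (4) Glottal Epenthesis: no change — [zukaleb]
  (5) Voicing Between Vowels: [zukaleb] → [zugaleb]

[sotkudom], [hododnuz], [zugaleb]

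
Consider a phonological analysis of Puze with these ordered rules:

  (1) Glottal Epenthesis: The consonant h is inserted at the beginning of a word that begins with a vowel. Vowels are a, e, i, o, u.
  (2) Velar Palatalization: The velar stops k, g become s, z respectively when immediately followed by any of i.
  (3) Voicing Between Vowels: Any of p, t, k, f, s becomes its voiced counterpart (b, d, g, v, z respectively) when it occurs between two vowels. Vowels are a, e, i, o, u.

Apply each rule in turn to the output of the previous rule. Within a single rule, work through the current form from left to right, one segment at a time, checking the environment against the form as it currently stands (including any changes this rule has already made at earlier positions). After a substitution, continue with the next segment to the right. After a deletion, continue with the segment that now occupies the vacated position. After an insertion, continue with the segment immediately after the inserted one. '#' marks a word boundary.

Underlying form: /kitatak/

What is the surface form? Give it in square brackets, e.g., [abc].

[sidadak]

(1) Glottal Epenthesis: no change — [kitatak]
(2) Velar Palatalization: [kitatak] → [sitatak]
(3) Voicing Between Vowels: [sitatak] → [sidadak]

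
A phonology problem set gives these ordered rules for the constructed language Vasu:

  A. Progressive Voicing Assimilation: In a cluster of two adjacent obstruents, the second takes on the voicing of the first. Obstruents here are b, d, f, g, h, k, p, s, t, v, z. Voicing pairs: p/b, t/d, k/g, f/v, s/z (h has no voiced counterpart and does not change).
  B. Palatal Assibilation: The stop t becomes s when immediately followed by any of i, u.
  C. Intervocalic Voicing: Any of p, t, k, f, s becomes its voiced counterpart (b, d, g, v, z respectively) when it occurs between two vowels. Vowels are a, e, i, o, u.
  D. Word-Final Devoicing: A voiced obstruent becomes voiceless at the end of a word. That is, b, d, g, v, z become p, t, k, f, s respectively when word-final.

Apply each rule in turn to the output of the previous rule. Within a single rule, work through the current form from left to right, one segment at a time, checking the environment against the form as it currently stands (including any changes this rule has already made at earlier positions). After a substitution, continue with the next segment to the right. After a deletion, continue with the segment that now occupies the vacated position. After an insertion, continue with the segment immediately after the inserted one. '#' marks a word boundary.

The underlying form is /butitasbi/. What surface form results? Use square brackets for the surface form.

[buzidaspi]

A Progressive Voicing Assimilation: [butitasbi] → [butitaspi]
B Palatal Assibilation: [butitaspi] → [busitaspi]
C Intervocalic Voicing: [busitaspi] → [buzidaspi]
D Word-Final Devoicing: no change — [buzidaspi]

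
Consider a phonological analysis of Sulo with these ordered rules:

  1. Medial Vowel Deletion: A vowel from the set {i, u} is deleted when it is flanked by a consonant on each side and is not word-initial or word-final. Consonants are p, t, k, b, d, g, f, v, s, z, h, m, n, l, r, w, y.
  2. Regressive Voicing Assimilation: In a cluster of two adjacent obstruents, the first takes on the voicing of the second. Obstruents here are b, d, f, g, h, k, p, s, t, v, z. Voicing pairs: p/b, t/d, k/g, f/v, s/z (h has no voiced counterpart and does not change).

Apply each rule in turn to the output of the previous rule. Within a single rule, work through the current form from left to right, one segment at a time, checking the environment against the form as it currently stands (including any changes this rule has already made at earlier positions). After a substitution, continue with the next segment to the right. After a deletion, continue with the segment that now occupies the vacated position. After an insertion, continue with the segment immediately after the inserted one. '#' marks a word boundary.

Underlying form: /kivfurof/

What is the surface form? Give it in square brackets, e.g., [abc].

1 Medial Vowel Deletion: [kivfurof] → [kvfrof]
2 Regressive Voicing Assimilation: [kvfrof] → [gffrof]

[gffrof]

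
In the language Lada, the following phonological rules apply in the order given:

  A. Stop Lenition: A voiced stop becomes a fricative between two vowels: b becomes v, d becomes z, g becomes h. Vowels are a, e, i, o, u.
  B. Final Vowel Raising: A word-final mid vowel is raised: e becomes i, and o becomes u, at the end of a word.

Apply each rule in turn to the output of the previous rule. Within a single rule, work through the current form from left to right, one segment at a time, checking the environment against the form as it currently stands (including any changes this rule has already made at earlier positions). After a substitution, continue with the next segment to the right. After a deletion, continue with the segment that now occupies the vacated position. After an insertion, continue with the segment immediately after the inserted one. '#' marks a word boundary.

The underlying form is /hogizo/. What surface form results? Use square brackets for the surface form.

A Stop Lenition: [hogizo] → [hohizo]
B Final Vowel Raising: [hohizo] → [hohizu]

[hohizu]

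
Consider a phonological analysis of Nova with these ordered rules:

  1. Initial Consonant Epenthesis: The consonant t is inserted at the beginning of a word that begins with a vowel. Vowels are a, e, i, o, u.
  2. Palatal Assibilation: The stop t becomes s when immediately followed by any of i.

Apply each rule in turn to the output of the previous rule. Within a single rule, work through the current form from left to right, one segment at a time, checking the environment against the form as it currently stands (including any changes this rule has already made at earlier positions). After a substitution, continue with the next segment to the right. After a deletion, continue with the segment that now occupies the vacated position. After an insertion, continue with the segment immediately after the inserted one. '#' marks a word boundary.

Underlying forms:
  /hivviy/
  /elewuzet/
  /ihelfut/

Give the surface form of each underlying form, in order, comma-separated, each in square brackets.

/hivviy/:
  1 Initial Consonant Epenthesis: no change — [hivviy]
  2 Palatal Assibilation: no change — [hivviy]
/elewuzet/:
  1 Initial Consonant Epenthesis: [elewuzet] → [telewuzet]
  2 Palatal Assibilation: no change — [telewuzet]
/ihelfut/:
  1 Initial Consonant Epenthesis: [ihelfut] → [tihelfut]
  2 Palatal Assibilation: [tihelfut] → [sihelfut]

[hivviy], [telewuzet], [sihelfut]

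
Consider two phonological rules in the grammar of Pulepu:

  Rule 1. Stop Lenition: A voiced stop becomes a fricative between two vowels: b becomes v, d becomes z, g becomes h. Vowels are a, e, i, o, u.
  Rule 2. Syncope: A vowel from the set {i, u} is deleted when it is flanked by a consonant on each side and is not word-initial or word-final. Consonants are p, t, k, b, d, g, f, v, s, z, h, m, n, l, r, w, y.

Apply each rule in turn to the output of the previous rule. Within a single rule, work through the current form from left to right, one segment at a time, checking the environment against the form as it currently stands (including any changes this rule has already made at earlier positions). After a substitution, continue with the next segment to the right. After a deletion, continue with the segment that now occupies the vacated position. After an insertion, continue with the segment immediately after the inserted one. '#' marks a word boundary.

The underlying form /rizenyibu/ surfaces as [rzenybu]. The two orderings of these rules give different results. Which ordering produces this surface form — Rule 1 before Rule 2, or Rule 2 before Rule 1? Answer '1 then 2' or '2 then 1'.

Order 1 then 2:
  1 Stop Lenition: [rizenyibu] → [rizenyivu]
  2 Syncope: [rizenyivu] → [rzenyvu]
  result: [rzenyvu]
Order 2 then 1:
  2 Syncope: [rizenyibu] → [rzenybu]
  1 Stop Lenition: no change — [rzenybu]
  result: [rzenybu]

2 then 1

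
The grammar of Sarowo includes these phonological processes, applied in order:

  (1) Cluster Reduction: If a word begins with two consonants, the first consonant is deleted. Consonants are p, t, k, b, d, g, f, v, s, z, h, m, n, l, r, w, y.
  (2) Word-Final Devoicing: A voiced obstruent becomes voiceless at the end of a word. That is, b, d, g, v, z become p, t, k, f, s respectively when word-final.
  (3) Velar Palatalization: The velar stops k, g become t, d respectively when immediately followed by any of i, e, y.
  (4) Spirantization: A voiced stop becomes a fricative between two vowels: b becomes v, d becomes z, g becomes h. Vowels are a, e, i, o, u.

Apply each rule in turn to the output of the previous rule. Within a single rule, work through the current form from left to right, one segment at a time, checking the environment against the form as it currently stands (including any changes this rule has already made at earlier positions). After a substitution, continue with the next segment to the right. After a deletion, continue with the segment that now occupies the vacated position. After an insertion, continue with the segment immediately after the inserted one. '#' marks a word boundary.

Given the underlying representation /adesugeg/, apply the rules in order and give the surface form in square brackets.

[azesuzek]

(1) Cluster Reduction: no change — [adesugeg]
(2) Word-Final Devoicing: [adesugeg] → [adesugek]
(3) Velar Palatalization: [adesugek] → [adesudek]
(4) Spirantization: [adesudek] → [azesuzek]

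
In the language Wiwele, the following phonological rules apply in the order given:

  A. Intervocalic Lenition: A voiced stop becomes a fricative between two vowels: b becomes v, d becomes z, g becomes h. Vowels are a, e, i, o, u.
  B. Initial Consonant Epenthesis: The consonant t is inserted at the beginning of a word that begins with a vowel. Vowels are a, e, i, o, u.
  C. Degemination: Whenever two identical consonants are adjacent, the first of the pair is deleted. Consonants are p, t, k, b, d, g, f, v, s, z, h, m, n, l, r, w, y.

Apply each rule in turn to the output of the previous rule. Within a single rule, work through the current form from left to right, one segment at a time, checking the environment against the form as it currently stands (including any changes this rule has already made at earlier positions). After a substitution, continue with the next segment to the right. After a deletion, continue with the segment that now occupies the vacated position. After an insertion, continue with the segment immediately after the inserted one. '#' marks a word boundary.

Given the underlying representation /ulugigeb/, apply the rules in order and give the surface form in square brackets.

[tuluhiheb]

A Intervocalic Lenition: [ulugigeb] → [uluhiheb]
B Initial Consonant Epenthesis: [uluhiheb] → [tuluhiheb]
C Degemination: no change — [tuluhiheb]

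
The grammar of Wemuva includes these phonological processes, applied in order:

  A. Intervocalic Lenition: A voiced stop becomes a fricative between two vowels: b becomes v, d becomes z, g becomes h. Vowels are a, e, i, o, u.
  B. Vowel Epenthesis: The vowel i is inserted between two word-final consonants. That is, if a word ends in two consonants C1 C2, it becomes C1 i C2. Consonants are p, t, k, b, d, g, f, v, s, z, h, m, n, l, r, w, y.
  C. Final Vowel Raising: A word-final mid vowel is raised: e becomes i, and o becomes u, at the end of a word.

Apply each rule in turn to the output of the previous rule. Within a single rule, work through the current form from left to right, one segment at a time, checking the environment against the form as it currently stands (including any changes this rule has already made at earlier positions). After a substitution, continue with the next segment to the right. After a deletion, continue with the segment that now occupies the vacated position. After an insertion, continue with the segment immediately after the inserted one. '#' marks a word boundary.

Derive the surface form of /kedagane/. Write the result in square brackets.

A Intervocalic Lenition: [kedagane] → [kezahane]
B Vowel Epenthesis: no change — [kezahane]
C Final Vowel Raising: [kezahane] → [kezahani]

[kezahani]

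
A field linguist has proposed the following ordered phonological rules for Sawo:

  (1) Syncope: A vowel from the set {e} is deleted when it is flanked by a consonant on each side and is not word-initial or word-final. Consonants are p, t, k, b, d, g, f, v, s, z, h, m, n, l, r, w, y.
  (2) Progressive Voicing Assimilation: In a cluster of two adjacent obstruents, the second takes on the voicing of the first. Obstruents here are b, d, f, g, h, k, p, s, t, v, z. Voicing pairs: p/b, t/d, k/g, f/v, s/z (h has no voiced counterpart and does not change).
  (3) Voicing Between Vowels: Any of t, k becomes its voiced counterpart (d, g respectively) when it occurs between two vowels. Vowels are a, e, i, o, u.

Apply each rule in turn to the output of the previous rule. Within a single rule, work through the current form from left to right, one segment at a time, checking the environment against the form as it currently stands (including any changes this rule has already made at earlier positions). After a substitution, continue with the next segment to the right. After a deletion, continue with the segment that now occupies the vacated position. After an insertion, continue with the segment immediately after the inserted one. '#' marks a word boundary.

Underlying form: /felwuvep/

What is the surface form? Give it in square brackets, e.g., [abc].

(1) Syncope: [felwuvep] → [flwuvp]
(2) Progressive Voicing Assimilation: [flwuvp] → [flwuvb]
(3) Voicing Between Vowels: no change — [flwuvb]

[flwuvb]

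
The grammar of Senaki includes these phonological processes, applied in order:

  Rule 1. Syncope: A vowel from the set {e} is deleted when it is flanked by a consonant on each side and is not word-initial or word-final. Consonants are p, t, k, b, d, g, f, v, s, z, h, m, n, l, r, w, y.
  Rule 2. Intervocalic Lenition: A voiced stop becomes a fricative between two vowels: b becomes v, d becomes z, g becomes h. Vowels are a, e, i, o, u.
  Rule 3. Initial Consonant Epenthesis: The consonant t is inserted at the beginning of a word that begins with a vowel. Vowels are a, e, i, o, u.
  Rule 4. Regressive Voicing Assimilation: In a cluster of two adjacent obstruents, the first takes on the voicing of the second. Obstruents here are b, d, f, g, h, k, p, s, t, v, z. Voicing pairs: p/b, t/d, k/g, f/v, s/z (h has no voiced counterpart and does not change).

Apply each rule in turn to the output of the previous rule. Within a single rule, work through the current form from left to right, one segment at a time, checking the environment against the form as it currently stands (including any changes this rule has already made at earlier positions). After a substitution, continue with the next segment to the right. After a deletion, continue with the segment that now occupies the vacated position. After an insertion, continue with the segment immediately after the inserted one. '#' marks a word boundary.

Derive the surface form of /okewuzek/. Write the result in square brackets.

Rule 1 Syncope: [okewuzek] → [okwuzk]
Rule 2 Intervocalic Lenition: no change — [okwuzk]
Rule 3 Initial Consonant Epenthesis: [okwuzk] → [tokwuzk]
Rule 4 Regressive Voicing Assimilation: [tokwuzk] → [tokwusk]

[tokwusk]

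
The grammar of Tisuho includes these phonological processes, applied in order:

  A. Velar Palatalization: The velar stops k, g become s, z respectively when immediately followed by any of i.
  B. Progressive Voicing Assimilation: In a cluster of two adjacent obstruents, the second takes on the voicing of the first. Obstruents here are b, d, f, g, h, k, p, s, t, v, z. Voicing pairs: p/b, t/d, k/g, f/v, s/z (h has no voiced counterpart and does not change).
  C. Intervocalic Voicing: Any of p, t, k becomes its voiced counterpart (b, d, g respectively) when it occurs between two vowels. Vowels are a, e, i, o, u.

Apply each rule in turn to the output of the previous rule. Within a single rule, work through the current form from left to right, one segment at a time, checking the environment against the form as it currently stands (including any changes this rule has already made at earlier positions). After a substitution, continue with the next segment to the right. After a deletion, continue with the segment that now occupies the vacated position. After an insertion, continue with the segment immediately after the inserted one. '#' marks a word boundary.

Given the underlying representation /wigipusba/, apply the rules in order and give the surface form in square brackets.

A Velar Palatalization: [wigipusba] → [wizipusba]
B Progressive Voicing Assimilation: [wizipusba] → [wizipuspa]
C Intervocalic Voicing: [wizipuspa] → [wizibuspa]

[wizibuspa]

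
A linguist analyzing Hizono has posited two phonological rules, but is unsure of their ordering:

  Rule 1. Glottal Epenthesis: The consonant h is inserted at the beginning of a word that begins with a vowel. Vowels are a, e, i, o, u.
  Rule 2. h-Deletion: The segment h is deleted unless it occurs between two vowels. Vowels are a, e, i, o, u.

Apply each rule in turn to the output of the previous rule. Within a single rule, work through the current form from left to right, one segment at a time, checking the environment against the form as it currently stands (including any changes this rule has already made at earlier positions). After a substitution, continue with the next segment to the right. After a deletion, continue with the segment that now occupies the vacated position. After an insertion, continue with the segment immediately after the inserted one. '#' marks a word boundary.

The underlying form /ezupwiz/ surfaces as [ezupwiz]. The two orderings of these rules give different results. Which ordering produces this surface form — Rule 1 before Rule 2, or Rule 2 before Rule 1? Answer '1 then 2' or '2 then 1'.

1 then 2

Order 1 then 2:
  1 Glottal Epenthesis: [ezupwiz] → [hezupwiz]
  2 h-Deletion: [hezupwiz] → [ezupwiz]
  result: [ezupwiz]
Order 2 then 1:
  2 h-Deletion: no change — [ezupwiz]
  1 Glottal Epenthesis: [ezupwiz] → [hezupwiz]
  result: [hezupwiz]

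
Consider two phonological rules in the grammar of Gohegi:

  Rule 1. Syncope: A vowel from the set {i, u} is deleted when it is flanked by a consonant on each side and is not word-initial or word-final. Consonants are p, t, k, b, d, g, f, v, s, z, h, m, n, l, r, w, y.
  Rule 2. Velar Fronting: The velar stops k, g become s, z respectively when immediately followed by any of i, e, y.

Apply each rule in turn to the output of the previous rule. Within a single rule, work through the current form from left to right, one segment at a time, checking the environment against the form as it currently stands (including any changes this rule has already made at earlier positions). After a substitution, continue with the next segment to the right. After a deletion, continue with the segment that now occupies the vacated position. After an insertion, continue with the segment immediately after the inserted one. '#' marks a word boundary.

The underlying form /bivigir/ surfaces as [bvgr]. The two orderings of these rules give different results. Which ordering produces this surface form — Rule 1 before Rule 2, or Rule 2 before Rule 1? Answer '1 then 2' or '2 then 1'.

Order 1 then 2:
  1 Syncope: [bivigir] → [bvgr]
  2 Velar Fronting: no change — [bvgr]
  result: [bvgr]
Order 2 then 1:
  2 Velar Fronting: [bivigir] → [bivizir]
  1 Syncope: [bivizir] → [bvzr]
  result: [bvzr]

1 then 2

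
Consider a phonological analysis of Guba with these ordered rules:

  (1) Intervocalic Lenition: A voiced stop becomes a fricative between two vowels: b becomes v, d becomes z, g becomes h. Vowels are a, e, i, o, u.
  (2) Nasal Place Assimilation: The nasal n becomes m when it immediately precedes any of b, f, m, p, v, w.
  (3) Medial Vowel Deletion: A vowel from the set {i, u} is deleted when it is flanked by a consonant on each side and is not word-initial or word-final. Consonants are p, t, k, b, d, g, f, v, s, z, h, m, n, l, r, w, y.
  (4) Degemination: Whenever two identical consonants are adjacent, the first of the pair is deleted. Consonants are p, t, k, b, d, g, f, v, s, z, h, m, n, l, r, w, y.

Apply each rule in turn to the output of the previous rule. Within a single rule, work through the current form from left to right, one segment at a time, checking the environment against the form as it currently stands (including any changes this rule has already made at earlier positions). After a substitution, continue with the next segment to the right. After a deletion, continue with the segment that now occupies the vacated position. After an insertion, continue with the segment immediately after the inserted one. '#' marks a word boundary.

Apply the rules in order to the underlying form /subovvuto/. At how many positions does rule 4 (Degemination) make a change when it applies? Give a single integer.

1

(1) Intervocalic Lenition: [subovvuto] → [suvovvuto]
(2) Nasal Place Assimilation: no change — [suvovvuto]
(3) Medial Vowel Deletion: [suvovvuto] → [svovvto]
(4) Degemination: [svovvto] → [svovto]
Rule 4 changed 1 position(s).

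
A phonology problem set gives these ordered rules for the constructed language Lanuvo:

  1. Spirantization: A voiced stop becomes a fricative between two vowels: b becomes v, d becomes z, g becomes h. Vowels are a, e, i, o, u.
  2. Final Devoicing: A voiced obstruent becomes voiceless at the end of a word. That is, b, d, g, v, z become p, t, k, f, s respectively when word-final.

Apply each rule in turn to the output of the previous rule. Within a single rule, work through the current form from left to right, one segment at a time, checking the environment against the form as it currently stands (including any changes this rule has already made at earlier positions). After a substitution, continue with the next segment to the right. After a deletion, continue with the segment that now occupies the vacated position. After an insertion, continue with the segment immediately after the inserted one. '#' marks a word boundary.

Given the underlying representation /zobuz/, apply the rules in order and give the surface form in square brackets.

1 Spirantization: [zobuz] → [zovuz]
2 Final Devoicing: [zovuz] → [zovus]

[zovus]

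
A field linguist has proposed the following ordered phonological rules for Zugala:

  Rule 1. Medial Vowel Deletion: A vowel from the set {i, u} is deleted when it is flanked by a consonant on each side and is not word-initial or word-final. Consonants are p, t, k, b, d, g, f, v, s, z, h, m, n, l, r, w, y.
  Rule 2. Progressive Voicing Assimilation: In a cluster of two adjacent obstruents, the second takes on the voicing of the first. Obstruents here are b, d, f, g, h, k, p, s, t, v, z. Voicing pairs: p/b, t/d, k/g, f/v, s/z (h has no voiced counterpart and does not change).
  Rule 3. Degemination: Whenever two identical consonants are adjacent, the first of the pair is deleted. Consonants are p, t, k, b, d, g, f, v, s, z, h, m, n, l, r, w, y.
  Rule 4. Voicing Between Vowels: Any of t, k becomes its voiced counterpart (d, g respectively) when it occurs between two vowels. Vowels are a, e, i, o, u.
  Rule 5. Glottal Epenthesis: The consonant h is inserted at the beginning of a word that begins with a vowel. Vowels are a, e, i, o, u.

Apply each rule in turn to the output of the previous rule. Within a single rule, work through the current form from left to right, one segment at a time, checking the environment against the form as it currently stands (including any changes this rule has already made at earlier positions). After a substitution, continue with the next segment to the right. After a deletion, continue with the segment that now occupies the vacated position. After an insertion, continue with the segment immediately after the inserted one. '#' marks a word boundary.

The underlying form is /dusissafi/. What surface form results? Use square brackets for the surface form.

[dzafi]

Rule 1 Medial Vowel Deletion: [dusissafi] → [dsssafi]
Rule 2 Progressive Voicing Assimilation: [dsssafi] → [dzzzafi]
Rule 3 Degemination: [dzzzafi] → [dzafi]
Rule 4 Voicing Between Vowels: no change — [dzafi]
Rule 5 Glottal Epenthesis: no change — [dzafi]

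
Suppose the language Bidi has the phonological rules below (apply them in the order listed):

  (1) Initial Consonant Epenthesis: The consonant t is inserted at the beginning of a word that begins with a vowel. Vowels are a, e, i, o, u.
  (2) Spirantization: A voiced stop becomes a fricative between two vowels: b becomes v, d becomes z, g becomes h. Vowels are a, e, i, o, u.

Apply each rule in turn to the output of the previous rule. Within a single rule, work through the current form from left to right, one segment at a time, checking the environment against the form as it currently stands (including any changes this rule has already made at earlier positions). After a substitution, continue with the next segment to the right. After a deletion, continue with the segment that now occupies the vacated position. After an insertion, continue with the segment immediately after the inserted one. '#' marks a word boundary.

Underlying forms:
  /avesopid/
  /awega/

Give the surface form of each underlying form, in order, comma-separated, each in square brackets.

/avesopid/:
  (1) Initial Consonant Epenthesis: [avesopid] → [tavesopid]
  (2) Spirantization: no change — [tavesopid]
/awega/:
  (1) Initial Consonant Epenthesis: [awega] → [tawega]
  (2) Spirantization: [tawega] → [taweha]

[tavesopid], [taweha]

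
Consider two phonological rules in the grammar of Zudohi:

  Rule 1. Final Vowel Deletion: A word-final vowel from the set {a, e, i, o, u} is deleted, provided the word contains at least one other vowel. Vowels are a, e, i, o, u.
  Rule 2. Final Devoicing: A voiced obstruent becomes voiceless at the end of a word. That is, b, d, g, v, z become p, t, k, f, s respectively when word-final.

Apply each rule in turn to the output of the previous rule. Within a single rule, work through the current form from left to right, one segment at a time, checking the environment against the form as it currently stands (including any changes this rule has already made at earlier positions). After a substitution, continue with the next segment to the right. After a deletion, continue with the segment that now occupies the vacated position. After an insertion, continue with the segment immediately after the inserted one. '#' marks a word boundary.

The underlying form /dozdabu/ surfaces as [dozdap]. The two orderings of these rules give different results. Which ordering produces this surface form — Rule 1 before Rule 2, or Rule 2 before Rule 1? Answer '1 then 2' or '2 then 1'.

1 then 2

Order 1 then 2:
  1 Final Vowel Deletion: [dozdabu] → [dozdab]
  2 Final Devoicing: [dozdab] → [dozdap]
  result: [dozdap]
Order 2 then 1:
  2 Final Devoicing: no change — [dozdabu]
  1 Final Vowel Deletion: [dozdabu] → [dozdab]
  result: [dozdab]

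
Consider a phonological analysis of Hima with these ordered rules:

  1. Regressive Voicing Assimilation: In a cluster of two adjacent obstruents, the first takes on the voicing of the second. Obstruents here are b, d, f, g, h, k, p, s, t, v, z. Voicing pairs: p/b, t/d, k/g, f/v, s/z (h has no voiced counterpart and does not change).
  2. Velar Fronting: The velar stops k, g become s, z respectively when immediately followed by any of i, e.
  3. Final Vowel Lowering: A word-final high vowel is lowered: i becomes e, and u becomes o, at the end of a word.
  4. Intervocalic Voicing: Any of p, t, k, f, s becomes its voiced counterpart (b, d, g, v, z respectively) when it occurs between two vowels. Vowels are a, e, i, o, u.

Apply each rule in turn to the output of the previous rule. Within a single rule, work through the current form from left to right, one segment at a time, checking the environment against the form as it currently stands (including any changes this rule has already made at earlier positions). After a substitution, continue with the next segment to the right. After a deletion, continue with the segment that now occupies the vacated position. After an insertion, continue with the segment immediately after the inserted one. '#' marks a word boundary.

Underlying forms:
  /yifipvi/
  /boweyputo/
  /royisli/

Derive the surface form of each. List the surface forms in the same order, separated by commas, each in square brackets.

/yifipvi/:
  1 Regressive Voicing Assimilation: [yifipvi] → [yifibvi]
  2 Velar Fronting: no change — [yifibvi]
  3 Final Vowel Lowering: [yifibvi] → [yifibve]
  4 Intervocalic Voicing: [yifibve] → [yivibve]
/boweyputo/:
  1 Regressive Voicing Assimilation: no change — [boweyputo]
  2 Velar Fronting: no change — [boweyputo]
  3 Final Vowel Lowering: no change — [boweyputo]
  4 Intervocalic Voicing: [boweyputo] → [boweypudo]
/royisli/:
  1 Regressive Voicing Assimilation: no change — [royisli]
  2 Velar Fronting: no change — [royisli]
  3 Final Vowel Lowering: [royisli] → [royisle]
  4 Intervocalic Voicing: no change — [royisle]

[yivibve], [boweypudo], [royisle]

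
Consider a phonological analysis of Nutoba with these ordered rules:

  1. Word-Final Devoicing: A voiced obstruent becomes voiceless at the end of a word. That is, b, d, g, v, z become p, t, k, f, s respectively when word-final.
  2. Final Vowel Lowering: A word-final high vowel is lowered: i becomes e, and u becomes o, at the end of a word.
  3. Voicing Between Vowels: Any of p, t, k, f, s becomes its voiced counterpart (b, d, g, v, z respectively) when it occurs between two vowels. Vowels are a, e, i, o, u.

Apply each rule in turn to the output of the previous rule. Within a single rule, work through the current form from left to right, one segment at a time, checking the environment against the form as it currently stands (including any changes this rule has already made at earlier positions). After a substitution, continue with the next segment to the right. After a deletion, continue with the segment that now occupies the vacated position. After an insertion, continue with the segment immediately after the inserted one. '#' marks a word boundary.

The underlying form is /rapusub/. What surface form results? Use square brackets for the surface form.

1 Word-Final Devoicing: [rapusub] → [rapusup]
2 Final Vowel Lowering: no change — [rapusup]
3 Voicing Between Vowels: [rapusup] → [rabuzup]

[rabuzup]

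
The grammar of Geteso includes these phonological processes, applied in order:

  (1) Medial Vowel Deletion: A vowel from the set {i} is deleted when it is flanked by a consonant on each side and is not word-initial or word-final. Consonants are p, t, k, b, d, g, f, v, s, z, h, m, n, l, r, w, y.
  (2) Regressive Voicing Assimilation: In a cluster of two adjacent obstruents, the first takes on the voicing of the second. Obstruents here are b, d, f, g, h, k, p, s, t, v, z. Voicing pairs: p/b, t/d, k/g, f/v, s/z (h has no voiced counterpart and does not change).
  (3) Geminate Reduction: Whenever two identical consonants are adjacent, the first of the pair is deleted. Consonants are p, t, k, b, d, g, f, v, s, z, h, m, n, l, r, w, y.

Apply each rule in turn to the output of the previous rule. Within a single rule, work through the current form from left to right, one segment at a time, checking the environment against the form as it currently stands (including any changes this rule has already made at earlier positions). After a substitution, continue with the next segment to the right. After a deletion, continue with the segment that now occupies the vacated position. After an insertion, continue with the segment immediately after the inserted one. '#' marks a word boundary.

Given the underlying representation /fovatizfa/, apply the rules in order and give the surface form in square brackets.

[fovadsfa]

(1) Medial Vowel Deletion: [fovatizfa] → [fovatzfa]
(2) Regressive Voicing Assimilation: [fovatzfa] → [fovadsfa]
(3) Geminate Reduction: no change — [fovadsfa]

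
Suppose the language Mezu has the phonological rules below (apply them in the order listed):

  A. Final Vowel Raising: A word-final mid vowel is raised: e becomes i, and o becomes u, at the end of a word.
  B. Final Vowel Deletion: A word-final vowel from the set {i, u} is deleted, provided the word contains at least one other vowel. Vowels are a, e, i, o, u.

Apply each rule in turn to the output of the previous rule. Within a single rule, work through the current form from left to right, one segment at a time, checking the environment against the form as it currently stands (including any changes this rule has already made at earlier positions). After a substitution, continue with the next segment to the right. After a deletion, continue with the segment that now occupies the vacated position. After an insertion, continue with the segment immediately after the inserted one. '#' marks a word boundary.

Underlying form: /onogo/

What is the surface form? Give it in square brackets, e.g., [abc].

[onog]

A Final Vowel Raising: [onogo] → [onogu]
B Final Vowel Deletion: [onogu] → [onog]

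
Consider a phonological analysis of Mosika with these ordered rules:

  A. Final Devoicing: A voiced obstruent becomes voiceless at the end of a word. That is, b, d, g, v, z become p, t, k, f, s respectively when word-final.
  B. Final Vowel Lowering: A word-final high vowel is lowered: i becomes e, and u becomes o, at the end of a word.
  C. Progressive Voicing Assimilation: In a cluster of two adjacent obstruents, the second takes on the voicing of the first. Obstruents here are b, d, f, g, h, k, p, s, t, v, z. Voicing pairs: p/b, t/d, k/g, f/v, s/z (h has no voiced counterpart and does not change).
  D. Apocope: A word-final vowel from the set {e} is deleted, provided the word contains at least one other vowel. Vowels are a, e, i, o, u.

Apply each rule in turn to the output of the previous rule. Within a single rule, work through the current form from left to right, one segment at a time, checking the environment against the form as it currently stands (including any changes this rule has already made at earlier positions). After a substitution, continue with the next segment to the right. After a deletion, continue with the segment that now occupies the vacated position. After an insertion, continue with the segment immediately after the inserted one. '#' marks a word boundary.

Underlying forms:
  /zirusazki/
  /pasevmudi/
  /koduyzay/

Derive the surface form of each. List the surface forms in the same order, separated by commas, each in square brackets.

/zirusazki/:
  A Final Devoicing: no change — [zirusazki]
  B Final Vowel Lowering: [zirusazki] → [zirusazke]
  C Progressive Voicing Assimilation: [zirusazke] → [zirusazge]
  D Apocope: [zirusazge] → [zirusazg]
/pasevmudi/:
  A Final Devoicing: no change — [pasevmudi]
  B Final Vowel Lowering: [pasevmudi] → [pasevmude]
  C Progressive Voicing Assimilation: no change — [pasevmude]
  D Apocope: [pasevmude] → [pasevmud]
/koduyzay/:
  A Final Devoicing: no change — [koduyzay]
  B Final Vowel Lowering: no change — [koduyzay]
  C Progressive Voicing Assimilation: no change — [koduyzay]
  D Apocope: no change — [koduyzay]

[zirusazg], [pasevmud], [koduyzay]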